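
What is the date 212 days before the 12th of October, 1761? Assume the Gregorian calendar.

−12 → Sep 30, 1761 (end of Sep, 30 days; 200 left).
−30 → Aug 31, 1761 (end of Aug, 31 days; 170 left).
−31 → Jul 31, 1761 (end of Jul, 31 days; 139 left).
−31 → Jun 30, 1761 (end of Jun, 30 days; 108 left).
−30 → May 31, 1761 (end of May, 31 days; 78 left).
−31 → Apr 30, 1761 (end of Apr, 30 days; 47 left).
−30 → Mar 31, 1761 (end of Mar, 31 days; 17 left).
−17 → Mar 14, 1761.

March 14, 1761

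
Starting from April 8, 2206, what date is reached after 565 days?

+365 (one year) → Apr 8, 2207 (200 left).
Apr has 30 days: +23 → May 1, 2207 (177 left).
May has 31 days: +31 → Jun 1, 2207 (146 left).
Jun has 30 days: +30 → Jul 1, 2207 (116 left).
Jul has 31 days: +31 → Aug 1, 2207 (85 left).
Aug has 31 days: +31 → Sep 1, 2207 (54 left).
Sep has 30 days: +30 → Oct 1, 2207 (24 left).
+24 → Oct 25, 2207.

October 25, 2207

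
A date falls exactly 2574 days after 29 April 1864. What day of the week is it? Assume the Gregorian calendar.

First find the weekday of Apr 29, 1864. Doomsday rule: the anchor day for the 1800s is Friday. For year 64: 64÷12 = 5 r 4, and 4÷4 = 1, so 5+4+1 = 10.
Friday + 10 ≡ Monday — that's 1864's doomsday.
In April the doomsday date is Apr 4.
Apr 29 is 25 days after Apr 4; 25 mod 7 = 4, so Monday + 4 = Friday.
2574 mod 7 = 5, so 2574 days after a Friday is Friday + 5 = Wednesday.

Wednesday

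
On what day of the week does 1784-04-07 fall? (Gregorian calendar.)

Wednesday

Doomsday rule: the anchor day for the 1700s is Sunday. For year 84: 84÷12 = 7 r 0, and 0÷4 = 0, so 7+0+0 = 7.
Sunday + 7 ≡ Sunday — that's 1784's doomsday.
In April the doomsday date is Apr 4.
Apr 7 is 3 days after Apr 4; 3 mod 7 = 3, so Sunday + 3 = Wednesday.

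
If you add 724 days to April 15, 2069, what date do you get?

April 9, 2071

+365 (one year) → Apr 15, 2070 (359 left).
Apr has 30 days: +16 → May 1, 2070 (343 left).
May has 31 days: +31 → Jun 1, 2070 (312 left).
Jun has 30 days: +30 → Jul 1, 2070 (282 left).
Jul has 31 days: +31 → Aug 1, 2070 (251 left).
Aug has 31 days: +31 → Sep 1, 2070 (220 left).
Sep has 30 days: +30 → Oct 1, 2070 (190 left).
Oct has 31 days: +31 → Nov 1, 2070 (159 left).
Nov has 30 days: +30 → Dec 1, 2070 (129 left).
Dec has 31 days: +31 → Jan 1, 2071 (98 left).
Jan has 31 days: +31 → Feb 1, 2071 (67 left).
Feb has 28 days: +28 → Mar 1, 2071 (39 left).
Mar has 31 days: +31 → Apr 1, 2071 (8 left).
+8 → Apr 9, 2071.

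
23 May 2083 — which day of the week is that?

Sunday

Doomsday rule: the anchor day for the 2000s is Tuesday. For year 83: 83÷12 = 6 r 11, and 11÷4 = 2, so 6+11+2 = 19.
Tuesday + 19 ≡ Sunday — that's 2083's doomsday.
In May the doomsday date is May 9.
May 23 is 14 days after May 9; 14 mod 7 = 0, so Sunday + 0 = Sunday.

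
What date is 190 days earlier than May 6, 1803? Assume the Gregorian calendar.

October 28, 1802

−6 → Apr 30, 1803 (end of Apr, 30 days; 184 left).
−30 → Mar 31, 1803 (end of Mar, 31 days; 154 left).
−31 → Feb 28, 1803 (end of Feb, 28 days; 123 left).
−28 → Jan 31, 1803 (end of Jan, 31 days; 95 left).
−31 → Dec 31, 1802 (end of Dec, 31 days; 64 left).
−31 → Nov 30, 1802 (end of Nov, 30 days; 33 left).
−30 → Oct 31, 1802 (end of Oct, 31 days; 3 left).
−3 → Oct 28, 1802.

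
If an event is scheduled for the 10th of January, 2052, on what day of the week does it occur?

January 1, 2052 is a Monday.
Jan 1, 2052 → Jan 10, 2052: 9 days.
Total: 9 days.
9 mod 7 = 2, so Monday + 2 = Wednesday.

Wednesday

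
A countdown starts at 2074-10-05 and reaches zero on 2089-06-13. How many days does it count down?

Oct 5, 2074 → Oct 5, 2075: 365 days.
Oct 5, 2075 → Oct 5, 2076: 366 days (Feb 29, 2076 is in that span).
Oct 5, 2076 → Oct 5, 2077: 365 days.
Oct 5, 2077 → Oct 5, 2078: 365 days.
Oct 5, 2078 → Oct 5, 2079: 365 days.
Oct 5, 2079 → Oct 5, 2080: 366 days (Feb 29, 2080 is in that span).
Oct 5, 2080 → Oct 5, 2081: 365 days.
Oct 5, 2081 → Oct 5, 2082: 365 days.
Oct 5, 2082 → Oct 5, 2083: 365 days.
Oct 5, 2083 → Oct 5, 2084: 366 days (Feb 29, 2084 is in that span).
Oct 5, 2084 → Oct 5, 2085: 365 days.
Oct 5, 2085 → Oct 5, 2086: 365 days.
Oct 5, 2086 → Oct 5, 2087: 365 days.
Oct 5, 2087 → Oct 5, 2088: 366 days (Feb 29, 2088 is in that span).
Oct 5, 2088 → Nov 5, 2088: 31 days (October has 31).
Nov 5, 2088 → Dec 5, 2088: 30 days (November has 30).
Dec 5, 2088 → Jan 5, 2089: 31 days (December has 31).
Jan 5, 2089 → Feb 5, 2089: 31 days (January has 31).
Feb 5, 2089 → Mar 5, 2089: 28 days (February has 28).
Mar 5, 2089 → Apr 5, 2089: 31 days (March has 31).
Apr 5, 2089 → May 5, 2089: 30 days (April has 30).
May 5, 2089 → Jun 5, 2089: 31 days (May has 31).
Jun 5, 2089 → Jun 13, 2089: 8 days.
Total: 5365 days.

5365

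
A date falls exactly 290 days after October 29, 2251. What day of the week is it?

Oct 29, 2251 is a Wednesday.
290 mod 7 = 3, so 290 days after a Wednesday is Wednesday + 3 = Saturday.

Saturday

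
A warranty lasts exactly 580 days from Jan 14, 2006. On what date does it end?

+365 (one year) → Jan 14, 2007 (215 left).
Jan has 31 days: +18 → Feb 1, 2007 (197 left).
Feb has 28 days: +28 → Mar 1, 2007 (169 left).
Mar has 31 days: +31 → Apr 1, 2007 (138 left).
Apr has 30 days: +30 → May 1, 2007 (108 left).
May has 31 days: +31 → Jun 1, 2007 (77 left).
Jun has 30 days: +30 → Jul 1, 2007 (47 left).
Jul has 31 days: +31 → Aug 1, 2007 (16 left).
+16 → Aug 17, 2007.

August 17, 2007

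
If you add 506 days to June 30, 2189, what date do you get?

+365 (one year) → Jun 30, 2190 (141 left).
Jun has 30 days: +1 → Jul 1, 2190 (140 left).
Jul has 31 days: +31 → Aug 1, 2190 (109 left).
Aug has 31 days: +31 → Sep 1, 2190 (78 left).
Sep has 30 days: +30 → Oct 1, 2190 (48 left).
Oct has 31 days: +31 → Nov 1, 2190 (17 left).
+17 → Nov 18, 2190.

November 18, 2190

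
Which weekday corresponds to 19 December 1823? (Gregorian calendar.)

Friday

Doomsday rule: the anchor day for the 1800s is Friday. For year 23: 23÷12 = 1 r 11, and 11÷4 = 2, so 1+11+2 = 14.
Friday + 14 ≡ Friday — that's 1823's doomsday.
In December the doomsday date is Dec 12.
Dec 19 is 7 days after Dec 12; 7 mod 7 = 0, so Friday + 0 = Friday.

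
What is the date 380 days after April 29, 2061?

Apr has 30 days: +2 → May 1, 2061 (378 left).
May has 31 days: +31 → Jun 1, 2061 (347 left).
Jun has 30 days: +30 → Jul 1, 2061 (317 left).
Jul has 31 days: +31 → Aug 1, 2061 (286 left).
Aug has 31 days: +31 → Sep 1, 2061 (255 left).
Sep has 30 days: +30 → Oct 1, 2061 (225 left).
Oct has 31 days: +31 → Nov 1, 2061 (194 left).
Nov has 30 days: +30 → Dec 1, 2061 (164 left).
Dec has 31 days: +31 → Jan 1, 2062 (133 left).
Jan has 31 days: +31 → Feb 1, 2062 (102 left).
Feb has 28 days: +28 → Mar 1, 2062 (74 left).
Mar has 31 days: +31 → Apr 1, 2062 (43 left).
Apr has 30 days: +30 → May 1, 2062 (13 left).
+13 → May 14, 2062.

May 14, 2062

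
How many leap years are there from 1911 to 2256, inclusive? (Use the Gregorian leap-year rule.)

Multiples of 4 in [1911,2256]: 87.
Of those, multiples of 100: 3 (not leap unless ÷400).
Multiples of 400: 1.
Leap years = 87 − 3 + 1 = 85.

85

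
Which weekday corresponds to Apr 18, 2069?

January 1, 2069 is a Tuesday.
Jan 1, 2069 → Feb 1, 2069: 31 days (January has 31).
Feb 1, 2069 → Mar 1, 2069: 28 days (February has 28).
Mar 1, 2069 → Apr 1, 2069: 31 days (March has 31).
Apr 1, 2069 → Apr 18, 2069: 17 days.
Total: 107 days.
107 mod 7 = 2, so Tuesday + 2 = Thursday.

Thursday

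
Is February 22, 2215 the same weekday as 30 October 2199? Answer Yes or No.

Yes

From Oct 30, 2199 to Feb 22, 2215 is 5593 days.
5593 mod 7 = 0, so they are the same weekday.
(Oct 30, 2199 is a Wednesday; Feb 22, 2215 is a Wednesday.)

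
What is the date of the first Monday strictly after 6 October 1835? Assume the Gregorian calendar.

Oct 6, 1835 is a Tuesday.
From Tuesday to the next Monday is 6 days.
Oct 6, 1835 + 6 = Oct 12, 1835.

October 12, 1835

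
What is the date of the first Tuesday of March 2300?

March 1, 2300 is a Thursday.
The first Tuesday is therefore March 6 (5 days later).

March 6, 2300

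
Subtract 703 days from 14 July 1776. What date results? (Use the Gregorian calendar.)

−366 (one year; includes Feb 29, 1776) → Jul 14, 1775 (337 left).
−14 → Jun 30, 1775 (end of Jun, 30 days; 323 left).
−30 → May 31, 1775 (end of May, 31 days; 293 left).
−31 → Apr 30, 1775 (end of Apr, 30 days; 262 left).
−30 → Mar 31, 1775 (end of Mar, 31 days; 232 left).
−31 → Feb 28, 1775 (end of Feb, 28 days; 201 left).
−28 → Jan 31, 1775 (end of Jan, 31 days; 173 left).
−31 → Dec 31, 1774 (end of Dec, 31 days; 142 left).
−31 → Nov 30, 1774 (end of Nov, 30 days; 111 left).
−30 → Oct 31, 1774 (end of Oct, 31 days; 81 left).
−31 → Sep 30, 1774 (end of Sep, 30 days; 50 left).
−30 → Aug 31, 1774 (end of Aug, 31 days; 20 left).
−20 → Aug 11, 1774.

August 11, 1774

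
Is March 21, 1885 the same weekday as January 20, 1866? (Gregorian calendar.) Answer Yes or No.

Yes

From Jan 20, 1866 to Mar 21, 1885 is 7000 days.
7000 mod 7 = 0, so they are the same weekday.
(Jan 20, 1866 is a Saturday; Mar 21, 1885 is a Saturday.)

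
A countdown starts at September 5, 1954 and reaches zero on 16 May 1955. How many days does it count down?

Sep 5, 1954 → Oct 5, 1954: 30 days (September has 30).
Oct 5, 1954 → Nov 5, 1954: 31 days (October has 31).
Nov 5, 1954 → Dec 5, 1954: 30 days (November has 30).
Dec 5, 1954 → Jan 5, 1955: 31 days (December has 31).
Jan 5, 1955 → Feb 5, 1955: 31 days (January has 31).
Feb 5, 1955 → Mar 5, 1955: 28 days (February has 28).
Mar 5, 1955 → Apr 5, 1955: 31 days (March has 31).
Apr 5, 1955 → May 5, 1955: 30 days (April has 30).
May 5, 1955 → May 16, 1955: 11 days.
Total: 253 days.

253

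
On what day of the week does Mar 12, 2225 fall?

Doomsday rule: the anchor day for the 2200s is Friday. For year 25: 25÷12 = 2 r 1, and 1÷4 = 0, so 2+1+0 = 3.
Friday + 3 ≡ Monday — that's 2225's doomsday.
In March the doomsday date is Mar 14.
Mar 12 is 2 days before Mar 14; 2 mod 7 = 2, so Monday − 2 = Saturday.

Saturday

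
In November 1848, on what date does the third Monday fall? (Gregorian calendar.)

November 1, 1848 is a Wednesday.
The first Monday is therefore November 6 (5 days later).
The third Monday is 6 + 2×7 = November 20.

November 20, 1848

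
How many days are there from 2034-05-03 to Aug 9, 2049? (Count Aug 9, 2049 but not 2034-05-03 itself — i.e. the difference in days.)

May 3, 2034 → May 3, 2035: 365 days.
May 3, 2035 → May 3, 2036: 366 days (Feb 29, 2036 is in that span).
May 3, 2036 → May 3, 2037: 365 days.
May 3, 2037 → May 3, 2038: 365 days.
May 3, 2038 → May 3, 2039: 365 days.
May 3, 2039 → May 3, 2040: 366 days (Feb 29, 2040 is in that span).
May 3, 2040 → May 3, 2041: 365 days.
May 3, 2041 → May 3, 2042: 365 days.
May 3, 2042 → May 3, 2043: 365 days.
May 3, 2043 → May 3, 2044: 366 days (Feb 29, 2044 is in that span).
May 3, 2044 → May 3, 2045: 365 days.
May 3, 2045 → May 3, 2046: 365 days.
May 3, 2046 → May 3, 2047: 365 days.
May 3, 2047 → May 3, 2048: 366 days (Feb 29, 2048 is in that span).
May 3, 2048 → May 3, 2049: 365 days.
May 3, 2049 → Jun 3, 2049: 31 days (May has 31).
Jun 3, 2049 → Jul 3, 2049: 30 days (June has 30).
Jul 3, 2049 → Aug 3, 2049: 31 days (July has 31).
Aug 3, 2049 → Aug 9, 2049: 6 days.
Total: 5577 days.

5577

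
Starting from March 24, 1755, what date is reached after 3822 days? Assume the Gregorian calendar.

September 9, 1765

+366 (one year; includes Feb 29, 1756) → Mar 24, 1756 (3456 left).
+365 (one year) → Mar 24, 1757 (3091 left).
+365 (one year) → Mar 24, 1758 (2726 left).
+365 (one year) → Mar 24, 1759 (2361 left).
+366 (one year; includes Feb 29, 1760) → Mar 24, 1760 (1995 left).
+365 (one year) → Mar 24, 1761 (1630 left).
+365 (one year) → Mar 24, 1762 (1265 left).
+365 (one year) → Mar 24, 1763 (900 left).
+366 (one year; includes Feb 29, 1764) → Mar 24, 1764 (534 left).
+365 (one year) → Mar 24, 1765 (169 left).
Mar has 31 days: +8 → Apr 1, 1765 (161 left).
Apr has 30 days: +30 → May 1, 1765 (131 left).
May has 31 days: +31 → Jun 1, 1765 (100 left).
Jun has 30 days: +30 → Jul 1, 1765 (70 left).
Jul has 31 days: +31 → Aug 1, 1765 (39 left).
Aug has 31 days: +31 → Sep 1, 1765 (8 left).
+8 → Sep 9, 1765.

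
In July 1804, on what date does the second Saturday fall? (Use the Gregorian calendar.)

July 14, 1804

July 1, 1804 is a Sunday.
The first Saturday is therefore July 7 (6 days later).
The second Saturday is 7 + 1×7 = July 14.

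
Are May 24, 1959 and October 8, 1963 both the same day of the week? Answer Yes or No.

No

From May 24, 1959 to Oct 8, 1963 is 1598 days.
1598 mod 7 = 2, so they are different weekdays.
(May 24, 1959 is a Sunday; Oct 8, 1963 is a Tuesday.)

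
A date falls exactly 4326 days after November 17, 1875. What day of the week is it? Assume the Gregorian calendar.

First find the weekday of Nov 17, 1875. Doomsday rule: the anchor day for the 1800s is Friday. For year 75: 75÷12 = 6 r 3, and 3÷4 = 0, so 6+3+0 = 9.
Friday + 9 ≡ Sunday — that's 1875's doomsday.
In November the doomsday date is Nov 7.
Nov 17 is 10 days after Nov 7; 10 mod 7 = 3, so Sunday + 3 = Wednesday.
4326 mod 7 = 0, so 4326 days after a Wednesday is Wednesday + 0 = Wednesday.

Wednesday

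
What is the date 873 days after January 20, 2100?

+365 (one year) → Jan 20, 2101 (508 left).
+365 (one year) → Jan 20, 2102 (143 left).
Jan has 31 days: +12 → Feb 1, 2102 (131 left).
Feb has 28 days: +28 → Mar 1, 2102 (103 left).
Mar has 31 days: +31 → Apr 1, 2102 (72 left).
Apr has 30 days: +30 → May 1, 2102 (42 left).
May has 31 days: +31 → Jun 1, 2102 (11 left).
+11 → Jun 12, 2102.

June 12, 2102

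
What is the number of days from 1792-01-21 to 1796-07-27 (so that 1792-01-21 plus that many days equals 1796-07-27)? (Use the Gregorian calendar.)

Jan 21, 1792 → Jan 21, 1793: 366 days (Feb 29, 1792 is in that span).
Jan 21, 1793 → Jan 21, 1794: 365 days.
Jan 21, 1794 → Jan 21, 1795: 365 days.
Jan 21, 1795 → Jan 21, 1796: 365 days.
Jan 21, 1796 → Feb 21, 1796: 31 days (January has 31).
Feb 21, 1796 → Mar 21, 1796: 29 days (February has 29).
Mar 21, 1796 → Apr 21, 1796: 31 days (March has 31).
Apr 21, 1796 → May 21, 1796: 30 days (April has 30).
May 21, 1796 → Jun 21, 1796: 31 days (May has 31).
Jun 21, 1796 → Jul 21, 1796: 30 days (June has 30).
Jul 21, 1796 → Jul 27, 1796: 6 days.
Total: 1649 days.

1649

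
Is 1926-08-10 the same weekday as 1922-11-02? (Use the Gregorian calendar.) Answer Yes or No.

No

From Nov 2, 1922 to Aug 10, 1926 is 1377 days.
1377 mod 7 = 5, so they are different weekdays.
(Nov 2, 1922 is a Thursday; Aug 10, 1926 is a Tuesday.)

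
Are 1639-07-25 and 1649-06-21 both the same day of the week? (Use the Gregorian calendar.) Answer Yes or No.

Yes

From Jul 25, 1639 to Jun 21, 1649 is 3619 days.
3619 mod 7 = 0, so they are the same weekday.
(Jul 25, 1639 is a Monday; Jun 21, 1649 is a Monday.)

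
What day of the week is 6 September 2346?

Doomsday rule: the anchor day for the 2300s is Wednesday. For year 46: 46÷12 = 3 r 10, and 10÷4 = 2, so 3+10+2 = 15.
Wednesday + 15 ≡ Thursday — that's 2346's doomsday.
In September the doomsday date is Sep 5.
Sep 6 is 1 day after Sep 5; 1 mod 7 = 1, so Thursday + 1 = Friday.

Friday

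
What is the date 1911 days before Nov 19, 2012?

−366 (one year; includes Feb 29, 2012) → Nov 19, 2011 (1545 left).
−365 (one year) → Nov 19, 2010 (1180 left).
−365 (one year) → Nov 19, 2009 (815 left).
−365 (one year) → Nov 19, 2008 (450 left).
−366 (one year; includes Feb 29, 2008) → Nov 19, 2007 (84 left).
−19 → Oct 31, 2007 (end of Oct, 31 days; 65 left).
−31 → Sep 30, 2007 (end of Sep, 30 days; 34 left).
−30 → Aug 31, 2007 (end of Aug, 31 days; 4 left).
−4 → Aug 27, 2007.

August 27, 2007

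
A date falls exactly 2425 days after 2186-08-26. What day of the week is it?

Tuesday

First find the weekday of Aug 26, 2186. Doomsday rule: the anchor day for the 2100s is Sunday. For year 86: 86÷12 = 7 r 2, and 2÷4 = 0, so 7+2+0 = 9.
Sunday + 9 ≡ Tuesday — that's 2186's doomsday.
In August the doomsday date is Aug 8.
Aug 26 is 18 days after Aug 8; 18 mod 7 = 4, so Tuesday + 4 = Saturday.
2425 mod 7 = 3, so 2425 days after a Saturday is Saturday + 3 = Tuesday.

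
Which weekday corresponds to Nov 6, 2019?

January 1, 2019 is a Tuesday.
Jan 1, 2019 → Feb 1, 2019: 31 days (January has 31).
Feb 1, 2019 → Mar 1, 2019: 28 days (February has 28).
Mar 1, 2019 → Apr 1, 2019: 31 days (March has 31).
Apr 1, 2019 → May 1, 2019: 30 days (April has 30).
May 1, 2019 → Jun 1, 2019: 31 days (May has 31).
Jun 1, 2019 → Jul 1, 2019: 30 days (June has 30).
Jul 1, 2019 → Aug 1, 2019: 31 days (July has 31).
Aug 1, 2019 → Sep 1, 2019: 31 days (August has 31).
Sep 1, 2019 → Oct 1, 2019: 30 days (September has 30).
Oct 1, 2019 → Nov 1, 2019: 31 days (October has 31).
Nov 1, 2019 → Nov 6, 2019: 5 days.
Total: 309 days.
309 mod 7 = 1, so Tuesday + 1 = Wednesday.

Wednesday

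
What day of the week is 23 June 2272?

Doomsday rule: the anchor day for the 2200s is Friday. For year 72: 72÷12 = 6 r 0, and 0÷4 = 0, so 6+0+0 = 6.
Friday + 6 ≡ Thursday — that's 2272's doomsday.
In June the doomsday date is Jun 6.
Jun 23 is 17 days after Jun 6; 17 mod 7 = 3, so Thursday + 3 = Sunday.

Sunday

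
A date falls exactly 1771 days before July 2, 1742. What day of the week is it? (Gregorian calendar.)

Monday

Jul 2, 1742 is a Monday.
1771 mod 7 = 0, so 1771 days before a Monday is Monday − 0 = Monday.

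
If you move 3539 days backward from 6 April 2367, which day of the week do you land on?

Sunday

First find the weekday of Apr 6, 2367. Doomsday rule: the anchor day for the 2300s is Wednesday. For year 67: 67÷12 = 5 r 7, and 7÷4 = 1, so 5+7+1 = 13.
Wednesday + 13 ≡ Tuesday — that's 2367's doomsday.
In April the doomsday date is Apr 4.
Apr 6 is 2 days after Apr 4; 2 mod 7 = 2, so Tuesday + 2 = Thursday.
3539 mod 7 = 4, so 3539 days before a Thursday is Thursday − 4 = Sunday.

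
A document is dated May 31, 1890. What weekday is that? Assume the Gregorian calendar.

Doomsday rule: the anchor day for the 1800s is Friday. For year 90: 90÷12 = 7 r 6, and 6÷4 = 1, so 7+6+1 = 14.
Friday + 14 ≡ Friday — that's 1890's doomsday.
In May the doomsday date is May 9.
May 31 is 22 days after May 9; 22 mod 7 = 1, so Friday + 1 = Saturday.

Saturday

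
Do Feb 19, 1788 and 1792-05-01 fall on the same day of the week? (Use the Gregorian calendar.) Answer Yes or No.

Yes

From Feb 19, 1788 to May 1, 1792 is 1533 days.
1533 mod 7 = 0, so they are the same weekday.
(Feb 19, 1788 is a Tuesday; May 1, 1792 is a Tuesday.)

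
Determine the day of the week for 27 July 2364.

Monday

Doomsday rule: the anchor day for the 2300s is Wednesday. For year 64: 64÷12 = 5 r 4, and 4÷4 = 1, so 5+4+1 = 10.
Wednesday + 10 ≡ Saturday — that's 2364's doomsday.
In July the doomsday date is Jul 11.
Jul 27 is 16 days after Jul 11; 16 mod 7 = 2, so Saturday + 2 = Monday.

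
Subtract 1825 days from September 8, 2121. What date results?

−365 (one year) → Sep 8, 2120 (1460 left).
−366 (one year; includes Feb 29, 2120) → Sep 8, 2119 (1094 left).
−365 (one year) → Sep 8, 2118 (729 left).
−365 (one year) → Sep 8, 2117 (364 left).
−8 → Aug 31, 2117 (end of Aug, 31 days; 356 left).
−31 → Jul 31, 2117 (end of Jul, 31 days; 325 left).
−31 → Jun 30, 2117 (end of Jun, 30 days; 294 left).
−30 → May 31, 2117 (end of May, 31 days; 264 left).
−31 → Apr 30, 2117 (end of Apr, 30 days; 233 left).
−30 → Mar 31, 2117 (end of Mar, 31 days; 203 left).
−31 → Feb 28, 2117 (end of Feb, 28 days; 172 left).
−28 → Jan 31, 2117 (end of Jan, 31 days; 144 left).
−31 → Dec 31, 2116 (end of Dec, 31 days; 113 left).
−31 → Nov 30, 2116 (end of Nov, 30 days; 82 left).
−30 → Oct 31, 2116 (end of Oct, 31 days; 52 left).
−31 → Sep 30, 2116 (end of Sep, 30 days; 21 left).
−21 → Sep 9, 2116.

September 9, 2116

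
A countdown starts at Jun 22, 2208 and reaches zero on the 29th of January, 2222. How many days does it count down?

4969

Jun 22, 2208 → Jun 22, 2209: 365 days.
Jun 22, 2209 → Jun 22, 2210: 365 days.
Jun 22, 2210 → Jun 22, 2211: 365 days.
Jun 22, 2211 → Jun 22, 2212: 366 days (Feb 29, 2212 is in that span).
Jun 22, 2212 → Jun 22, 2213: 365 days.
Jun 22, 2213 → Jun 22, 2214: 365 days.
Jun 22, 2214 → Jun 22, 2215: 365 days.
Jun 22, 2215 → Jun 22, 2216: 366 days (Feb 29, 2216 is in that span).
Jun 22, 2216 → Jun 22, 2217: 365 days.
Jun 22, 2217 → Jun 22, 2218: 365 days.
Jun 22, 2218 → Jun 22, 2219: 365 days.
Jun 22, 2219 → Jun 22, 2220: 366 days (Feb 29, 2220 is in that span).
Jun 22, 2220 → Jun 22, 2221: 365 days.
Jun 22, 2221 → Jul 22, 2221: 30 days (June has 30).
Jul 22, 2221 → Aug 22, 2221: 31 days (July has 31).
Aug 22, 2221 → Sep 22, 2221: 31 days (August has 31).
Sep 22, 2221 → Oct 22, 2221: 30 days (September has 30).
Oct 22, 2221 → Nov 22, 2221: 31 days (October has 31).
Nov 22, 2221 → Dec 22, 2221: 30 days (November has 30).
Dec 22, 2221 → Jan 22, 2222: 31 days (December has 31).
Jan 22, 2222 → Jan 29, 2222: 7 days.
Total: 4969 days.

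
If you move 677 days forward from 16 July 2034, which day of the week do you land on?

Friday

First find the weekday of Jul 16, 2034. Doomsday rule: the anchor day for the 2000s is Tuesday. For year 34: 34÷12 = 2 r 10, and 10÷4 = 2, so 2+10+2 = 14.
Tuesday + 14 ≡ Tuesday — that's 2034's doomsday.
In July the doomsday date is Jul 11.
Jul 16 is 5 days after Jul 11; 5 mod 7 = 5, so Tuesday + 5 = Sunday.
677 mod 7 = 5, so 677 days after a Sunday is Sunday + 5 = Friday.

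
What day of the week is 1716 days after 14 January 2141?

First find the weekday of Jan 14, 2141. Doomsday rule: the anchor day for the 2100s is Sunday. For year 41: 41÷12 = 3 r 5, and 5÷4 = 1, so 3+5+1 = 9.
Sunday + 9 ≡ Tuesday — that's 2141's doomsday.
In January the doomsday date is Jan 3 (2141 is not a leap year).
Jan 14 is 11 days after Jan 3; 11 mod 7 = 4, so Tuesday + 4 = Saturday.
1716 mod 7 = 1, so 1716 days after a Saturday is Saturday + 1 = Sunday.

Sunday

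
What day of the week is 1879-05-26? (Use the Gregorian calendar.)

Monday

January 1, 1879 is a Wednesday.
Jan 1, 1879 → Feb 1, 1879: 31 days (January has 31).
Feb 1, 1879 → Mar 1, 1879: 28 days (February has 28).
Mar 1, 1879 → Apr 1, 1879: 31 days (March has 31).
Apr 1, 1879 → May 1, 1879: 30 days (April has 30).
May 1, 1879 → May 26, 1879: 25 days.
Total: 145 days.
145 mod 7 = 5, so Wednesday + 5 = Monday.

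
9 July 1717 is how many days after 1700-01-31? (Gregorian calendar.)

Jan 31, 1700 → Jan 31, 1701: 365 days.
Jan 31, 1701 → Jan 31, 1702: 365 days.
Jan 31, 1702 → Jan 31, 1703: 365 days.
Jan 31, 1703 → Jan 31, 1704: 365 days.
Jan 31, 1704 → Jan 31, 1705: 366 days (Feb 29, 1704 is in that span).
Jan 31, 1705 → Jan 31, 1706: 365 days.
Jan 31, 1706 → Jan 31, 1707: 365 days.
Jan 31, 1707 → Jan 31, 1708: 365 days.
Jan 31, 1708 → Jan 31, 1709: 366 days (Feb 29, 1708 is in that span).
Jan 31, 1709 → Jan 31, 1710: 365 days.
Jan 31, 1710 → Jan 31, 1711: 365 days.
Jan 31, 1711 → Jan 31, 1712: 365 days.
Jan 31, 1712 → Jan 31, 1713: 366 days (Feb 29, 1712 is in that span).
Jan 31, 1713 → Jan 31, 1714: 365 days.
Jan 31, 1714 → Jan 31, 1715: 365 days.
Jan 31, 1715 → Jan 31, 1716: 365 days.
Jan 31, 1716 → Jan 31, 1717: 366 days (Feb 29, 1716 is in that span).
Jan 31, 1717 → Feb 28, 1717: 28 days (January has 31).
Feb 28, 1717 → Mar 28, 1717: 28 days (February has 28).
Mar 28, 1717 → Apr 28, 1717: 31 days (March has 31).
Apr 28, 1717 → May 28, 1717: 30 days (April has 30).
May 28, 1717 → Jun 28, 1717: 31 days (May has 31).
Jun 28, 1717 → Jul 9, 1717: 11 days.
Total: 6368 days.

6368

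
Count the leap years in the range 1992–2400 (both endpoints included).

100

Multiples of 4 in [1992,2400]: 103.
Of those, multiples of 100: 5 (not leap unless ÷400).
Multiples of 400: 2.
Leap years = 103 − 5 + 2 = 100.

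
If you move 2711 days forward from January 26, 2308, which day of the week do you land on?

Jan 26, 2308 is a Sunday.
2711 mod 7 = 2, so 2711 days after a Sunday is Sunday + 2 = Tuesday.

Tuesday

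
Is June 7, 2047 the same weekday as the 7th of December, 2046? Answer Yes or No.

From Dec 7, 2046 to Jun 7, 2047 is 182 days.
182 mod 7 = 0, so they are the same weekday.
(Dec 7, 2046 is a Friday; Jun 7, 2047 is a Friday.)

Yes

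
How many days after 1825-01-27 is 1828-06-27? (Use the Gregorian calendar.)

1247

Jan 27, 1825 → Jan 27, 1826: 365 days.
Jan 27, 1826 → Jan 27, 1827: 365 days.
Jan 27, 1827 → Jan 27, 1828: 365 days.
Jan 27, 1828 → Feb 27, 1828: 31 days (January has 31).
Feb 27, 1828 → Mar 27, 1828: 29 days (February has 29).
Mar 27, 1828 → Apr 27, 1828: 31 days (March has 31).
Apr 27, 1828 → May 27, 1828: 30 days (April has 30).
May 27, 1828 → Jun 27, 1828: 31 days.
Total: 1247 days.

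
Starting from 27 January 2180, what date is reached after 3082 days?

+366 (one year; includes Feb 29, 2180) → Jan 27, 2181 (2716 left).
+365 (one year) → Jan 27, 2182 (2351 left).
+365 (one year) → Jan 27, 2183 (1986 left).
+365 (one year) → Jan 27, 2184 (1621 left).
+366 (one year; includes Feb 29, 2184) → Jan 27, 2185 (1255 left).
+365 (one year) → Jan 27, 2186 (890 left).
+365 (one year) → Jan 27, 2187 (525 left).
+365 (one year) → Jan 27, 2188 (160 left).
Jan has 31 days: +5 → Feb 1, 2188 (155 left).
Feb has 29 days: +29 → Mar 1, 2188 (126 left).
Mar has 31 days: +31 → Apr 1, 2188 (95 left).
Apr has 30 days: +30 → May 1, 2188 (65 left).
May has 31 days: +31 → Jun 1, 2188 (34 left).
Jun has 30 days: +30 → Jul 1, 2188 (4 left).
+4 → Jul 5, 2188.

July 5, 2188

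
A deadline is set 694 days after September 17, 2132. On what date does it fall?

August 12, 2134

+365 (one year) → Sep 17, 2133 (329 left).
Sep has 30 days: +14 → Oct 1, 2133 (315 left).
Oct has 31 days: +31 → Nov 1, 2133 (284 left).
Nov has 30 days: +30 → Dec 1, 2133 (254 left).
Dec has 31 days: +31 → Jan 1, 2134 (223 left).
Jan has 31 days: +31 → Feb 1, 2134 (192 left).
Feb has 28 days: +28 → Mar 1, 2134 (164 left).
Mar has 31 days: +31 → Apr 1, 2134 (133 left).
Apr has 30 days: +30 → May 1, 2134 (103 left).
May has 31 days: +31 → Jun 1, 2134 (72 left).
Jun has 30 days: +30 → Jul 1, 2134 (42 left).
Jul has 31 days: +31 → Aug 1, 2134 (11 left).
+11 → Aug 12, 2134.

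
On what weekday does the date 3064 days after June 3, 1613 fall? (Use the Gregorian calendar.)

Jun 3, 1613 is a Monday.
3064 mod 7 = 5, so 3064 days after a Monday is Monday + 5 = Saturday.

Saturday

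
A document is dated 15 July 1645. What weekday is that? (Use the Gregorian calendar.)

Saturday

Doomsday rule: the anchor day for the 1600s is Tuesday. For year 45: 45÷12 = 3 r 9, and 9÷4 = 2, so 3+9+2 = 14.
Tuesday + 14 ≡ Tuesday — that's 1645's doomsday.
In July the doomsday date is Jul 11.
Jul 15 is 4 days after Jul 11; 4 mod 7 = 4, so Tuesday + 4 = Saturday.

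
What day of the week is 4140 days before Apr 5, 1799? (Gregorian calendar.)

Apr 5, 1799 is a Friday.
4140 mod 7 = 3, so 4140 days before a Friday is Friday − 3 = Tuesday.

Tuesday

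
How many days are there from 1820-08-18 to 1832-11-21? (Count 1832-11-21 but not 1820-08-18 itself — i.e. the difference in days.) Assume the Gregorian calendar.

4478

Aug 18, 1820 → Aug 18, 1821: 365 days.
Aug 18, 1821 → Aug 18, 1822: 365 days.
Aug 18, 1822 → Aug 18, 1823: 365 days.
Aug 18, 1823 → Aug 18, 1824: 366 days (Feb 29, 1824 is in that span).
Aug 18, 1824 → Aug 18, 1825: 365 days.
Aug 18, 1825 → Aug 18, 1826: 365 days.
Aug 18, 1826 → Aug 18, 1827: 365 days.
Aug 18, 1827 → Aug 18, 1828: 366 days (Feb 29, 1828 is in that span).
Aug 18, 1828 → Aug 18, 1829: 365 days.
Aug 18, 1829 → Aug 18, 1830: 365 days.
Aug 18, 1830 → Aug 18, 1831: 365 days.
Aug 18, 1831 → Aug 18, 1832: 366 days (Feb 29, 1832 is in that span).
Aug 18, 1832 → Sep 18, 1832: 31 days (August has 31).
Sep 18, 1832 → Oct 18, 1832: 30 days (September has 30).
Oct 18, 1832 → Nov 18, 1832: 31 days (October has 31).
Nov 18, 1832 → Nov 21, 1832: 3 days.
Total: 4478 days.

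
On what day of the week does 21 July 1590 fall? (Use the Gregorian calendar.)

Saturday

Doomsday rule: the anchor day for the 1500s is Wednesday. For year 90: 90÷12 = 7 r 6, and 6÷4 = 1, so 7+6+1 = 14.
Wednesday + 14 ≡ Wednesday — that's 1590's doomsday.
In July the doomsday date is Jul 11.
Jul 21 is 10 days after Jul 11; 10 mod 7 = 3, so Wednesday + 3 = Saturday.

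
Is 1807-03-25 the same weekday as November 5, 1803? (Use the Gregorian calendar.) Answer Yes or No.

From Nov 5, 1803 to Mar 25, 1807 is 1236 days.
1236 mod 7 = 4, so they are different weekdays.
(Nov 5, 1803 is a Saturday; Mar 25, 1807 is a Wednesday.)

No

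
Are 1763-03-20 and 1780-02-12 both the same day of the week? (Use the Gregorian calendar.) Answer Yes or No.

No

From Mar 20, 1763 to Feb 12, 1780 is 6173 days.
6173 mod 7 = 6, so they are different weekdays.
(Mar 20, 1763 is a Sunday; Feb 12, 1780 is a Saturday.)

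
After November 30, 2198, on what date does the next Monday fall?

December 3, 2198

Nov 30, 2198 is a Friday.
From Friday to the next Monday is 3 days.
Nov 30, 2198 + 3 = Dec 3, 2198.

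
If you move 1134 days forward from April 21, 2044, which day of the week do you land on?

Thursday

First find the weekday of Apr 21, 2044. Doomsday rule: the anchor day for the 2000s is Tuesday. For year 44: 44÷12 = 3 r 8, and 8÷4 = 2, so 3+8+2 = 13.
Tuesday + 13 ≡ Monday — that's 2044's doomsday.
In April the doomsday date is Apr 4.
Apr 21 is 17 days after Apr 4; 17 mod 7 = 3, so Monday + 3 = Thursday.
1134 mod 7 = 0, so 1134 days after a Thursday is Thursday + 0 = Thursday.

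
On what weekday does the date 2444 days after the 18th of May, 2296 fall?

May 18, 2296 is a Monday.
2444 mod 7 = 1, so 2444 days after a Monday is Monday + 1 = Tuesday.

Tuesday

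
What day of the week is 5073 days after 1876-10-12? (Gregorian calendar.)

Tuesday

Oct 12, 1876 is a Thursday.
5073 mod 7 = 5, so 5073 days after a Thursday is Thursday + 5 = Tuesday.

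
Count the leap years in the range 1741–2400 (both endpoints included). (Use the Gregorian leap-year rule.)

160

Multiples of 4 in [1741,2400]: 165.
Of those, multiples of 100: 7 (not leap unless ÷400).
Multiples of 400: 2.
Leap years = 165 − 7 + 2 = 160.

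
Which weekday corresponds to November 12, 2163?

Saturday

Doomsday rule: the anchor day for the 2100s is Sunday. For year 63: 63÷12 = 5 r 3, and 3÷4 = 0, so 5+3+0 = 8.
Sunday + 8 ≡ Monday — that's 2163's doomsday.
In November the doomsday date is Nov 7.
Nov 12 is 5 days after Nov 7; 5 mod 7 = 5, so Monday + 5 = Saturday.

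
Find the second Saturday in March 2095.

March 12, 2095

March 1, 2095 is a Tuesday.
The first Saturday is therefore March 5 (4 days later).
The second Saturday is 5 + 1×7 = March 12.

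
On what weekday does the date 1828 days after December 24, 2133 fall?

Friday

Dec 24, 2133 is a Thursday.
1828 mod 7 = 1, so 1828 days after a Thursday is Thursday + 1 = Friday.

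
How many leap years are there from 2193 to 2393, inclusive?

Multiples of 4 in [2193,2393]: 50.
Of those, multiples of 100: 2 (not leap unless ÷400).
Multiples of 400: 0.
Leap years = 50 − 2 + 0 = 48.

48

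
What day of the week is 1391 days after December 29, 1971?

Monday

Dec 29, 1971 is a Wednesday.
1391 mod 7 = 5, so 1391 days after a Wednesday is Wednesday + 5 = Monday.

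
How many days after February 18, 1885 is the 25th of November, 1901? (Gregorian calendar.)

Feb 18, 1885 → Feb 18, 1886: 365 days.
Feb 18, 1886 → Feb 18, 1887: 365 days.
Feb 18, 1887 → Feb 18, 1888: 365 days.
Feb 18, 1888 → Feb 18, 1889: 366 days (Feb 29, 1888 is in that span).
Feb 18, 1889 → Feb 18, 1890: 365 days.
Feb 18, 1890 → Feb 18, 1891: 365 days.
Feb 18, 1891 → Feb 18, 1892: 365 days.
Feb 18, 1892 → Feb 18, 1893: 366 days (Feb 29, 1892 is in that span).
Feb 18, 1893 → Feb 18, 1894: 365 days.
Feb 18, 1894 → Feb 18, 1895: 365 days.
Feb 18, 1895 → Feb 18, 1896: 365 days.
Feb 18, 1896 → Feb 18, 1897: 366 days (Feb 29, 1896 is in that span).
Feb 18, 1897 → Feb 18, 1898: 365 days.
Feb 18, 1898 → Feb 18, 1899: 365 days.
Feb 18, 1899 → Feb 18, 1900: 365 days.
Feb 18, 1900 → Feb 18, 1901: 365 days.
Feb 18, 1901 → Mar 18, 1901: 28 days (February has 28).
Mar 18, 1901 → Apr 18, 1901: 31 days (March has 31).
Apr 18, 1901 → May 18, 1901: 30 days (April has 30).
May 18, 1901 → Jun 18, 1901: 31 days (May has 31).
Jun 18, 1901 → Jul 18, 1901: 30 days (June has 30).
Jul 18, 1901 → Aug 18, 1901: 31 days (July has 31).
Aug 18, 1901 → Sep 18, 1901: 31 days (August has 31).
Sep 18, 1901 → Oct 18, 1901: 30 days (September has 30).
Oct 18, 1901 → Nov 18, 1901: 31 days (October has 31).
Nov 18, 1901 → Nov 25, 1901: 7 days.
Total: 6123 days.

6123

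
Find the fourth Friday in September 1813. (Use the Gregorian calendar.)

September 1, 1813 is a Wednesday.
The first Friday is therefore September 3 (2 days later).
The fourth Friday is 3 + 3×7 = September 24.

September 24, 1813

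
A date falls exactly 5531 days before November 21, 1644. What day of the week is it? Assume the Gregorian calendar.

Nov 21, 1644 is a Monday.
5531 mod 7 = 1, so 5531 days before a Monday is Monday − 1 = Sunday.

Sunday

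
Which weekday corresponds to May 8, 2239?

Wednesday

Doomsday rule: the anchor day for the 2200s is Friday. For year 39: 39÷12 = 3 r 3, and 3÷4 = 0, so 3+3+0 = 6.
Friday + 6 ≡ Thursday — that's 2239's doomsday.
In May the doomsday date is May 9.
May 8 is 1 day before May 9; 1 mod 7 = 1, so Thursday − 1 = Wednesday.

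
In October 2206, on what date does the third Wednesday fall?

October 1, 2206 is a Wednesday.
The first Wednesday is therefore October 1 (same day).
The third Wednesday is 1 + 2×7 = October 15.

October 15, 2206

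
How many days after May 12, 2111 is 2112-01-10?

243

May 12, 2111 → Jun 12, 2111: 31 days (May has 31).
Jun 12, 2111 → Jul 12, 2111: 30 days (June has 30).
Jul 12, 2111 → Aug 12, 2111: 31 days (July has 31).
Aug 12, 2111 → Sep 12, 2111: 31 days (August has 31).
Sep 12, 2111 → Oct 12, 2111: 30 days (September has 30).
Oct 12, 2111 → Nov 12, 2111: 31 days (October has 31).
Nov 12, 2111 → Dec 12, 2111: 30 days (November has 30).
Dec 12, 2111 → Jan 10, 2112: 29 days.
Total: 243 days.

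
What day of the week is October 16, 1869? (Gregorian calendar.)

Saturday

Doomsday rule: the anchor day for the 1800s is Friday. For year 69: 69÷12 = 5 r 9, and 9÷4 = 2, so 5+9+2 = 16.
Friday + 16 ≡ Sunday — that's 1869's doomsday.
In October the doomsday date is Oct 10.
Oct 16 is 6 days after Oct 10; 6 mod 7 = 6, so Sunday + 6 = Saturday.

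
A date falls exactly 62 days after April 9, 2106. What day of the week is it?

Thursday

Apr 9, 2106 is a Friday.
62 mod 7 = 6, so 62 days after a Friday is Friday + 6 = Thursday.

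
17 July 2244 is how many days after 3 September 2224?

7257

Sep 3, 2224 → Sep 3, 2225: 365 days.
Sep 3, 2225 → Sep 3, 2226: 365 days.
Sep 3, 2226 → Sep 3, 2227: 365 days.
Sep 3, 2227 → Sep 3, 2228: 366 days (Feb 29, 2228 is in that span).
Sep 3, 2228 → Sep 3, 2229: 365 days.
Sep 3, 2229 → Sep 3, 2230: 365 days.
Sep 3, 2230 → Sep 3, 2231: 365 days.
Sep 3, 2231 → Sep 3, 2232: 366 days (Feb 29, 2232 is in that span).
Sep 3, 2232 → Sep 3, 2233: 365 days.
Sep 3, 2233 → Sep 3, 2234: 365 days.
Sep 3, 2234 → Sep 3, 2235: 365 days.
Sep 3, 2235 → Sep 3, 2236: 366 days (Feb 29, 2236 is in that span).
Sep 3, 2236 → Sep 3, 2237: 365 days.
Sep 3, 2237 → Sep 3, 2238: 365 days.
Sep 3, 2238 → Sep 3, 2239: 365 days.
Sep 3, 2239 → Sep 3, 2240: 366 days (Feb 29, 2240 is in that span).
Sep 3, 2240 → Sep 3, 2241: 365 days.
Sep 3, 2241 → Sep 3, 2242: 365 days.
Sep 3, 2242 → Sep 3, 2243: 365 days.
Sep 3, 2243 → Oct 3, 2243: 30 days (September has 30).
Oct 3, 2243 → Nov 3, 2243: 31 days (October has 31).
Nov 3, 2243 → Dec 3, 2243: 30 days (November has 30).
Dec 3, 2243 → Jan 3, 2244: 31 days (December has 31).
Jan 3, 2244 → Feb 3, 2244: 31 days (January has 31).
Feb 3, 2244 → Mar 3, 2244: 29 days (February has 29).
Mar 3, 2244 → Apr 3, 2244: 31 days (March has 31).
Apr 3, 2244 → May 3, 2244: 30 days (April has 30).
May 3, 2244 → Jun 3, 2244: 31 days (May has 31).
Jun 3, 2244 → Jul 3, 2244: 30 days (June has 30).
Jul 3, 2244 → Jul 17, 2244: 14 days.
Total: 7257 days.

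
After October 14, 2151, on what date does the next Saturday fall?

October 16, 2151

Oct 14, 2151 is a Thursday.
From Thursday to the next Saturday is 2 days.
Oct 14, 2151 + 2 = Oct 16, 2151.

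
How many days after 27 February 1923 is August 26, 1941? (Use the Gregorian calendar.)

6755

Feb 27, 1923 → Feb 27, 1924: 365 days.
Feb 27, 1924 → Feb 27, 1925: 366 days (Feb 29, 1924 is in that span).
Feb 27, 1925 → Feb 27, 1926: 365 days.
Feb 27, 1926 → Feb 27, 1927: 365 days.
Feb 27, 1927 → Feb 27, 1928: 365 days.
Feb 27, 1928 → Feb 27, 1929: 366 days (Feb 29, 1928 is in that span).
Feb 27, 1929 → Feb 27, 1930: 365 days.
Feb 27, 1930 → Feb 27, 1931: 365 days.
Feb 27, 1931 → Feb 27, 1932: 365 days.
Feb 27, 1932 → Feb 27, 1933: 366 days (Feb 29, 1932 is in that span).
Feb 27, 1933 → Feb 27, 1934: 365 days.
Feb 27, 1934 → Feb 27, 1935: 365 days.
Feb 27, 1935 → Feb 27, 1936: 365 days.
Feb 27, 1936 → Feb 27, 1937: 366 days (Feb 29, 1936 is in that span).
Feb 27, 1937 → Feb 27, 1938: 365 days.
Feb 27, 1938 → Feb 27, 1939: 365 days.
Feb 27, 1939 → Feb 27, 1940: 365 days.
Feb 27, 1940 → Feb 27, 1941: 366 days (Feb 29, 1940 is in that span).
Feb 27, 1941 → Mar 27, 1941: 28 days (February has 28).
Mar 27, 1941 → Apr 27, 1941: 31 days (March has 31).
Apr 27, 1941 → May 27, 1941: 30 days (April has 30).
May 27, 1941 → Jun 27, 1941: 31 days (May has 31).
Jun 27, 1941 → Jul 27, 1941: 30 days (June has 30).
Jul 27, 1941 → Aug 26, 1941: 30 days.
Total: 6755 days.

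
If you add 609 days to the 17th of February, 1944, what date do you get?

October 18, 1945

+366 (one year; includes Feb 29, 1944) → Feb 17, 1945 (243 left).
Feb has 28 days: +12 → Mar 1, 1945 (231 left).
Mar has 31 days: +31 → Apr 1, 1945 (200 left).
Apr has 30 days: +30 → May 1, 1945 (170 left).
May has 31 days: +31 → Jun 1, 1945 (139 left).
Jun has 30 days: +30 → Jul 1, 1945 (109 left).
Jul has 31 days: +31 → Aug 1, 1945 (78 left).
Aug has 31 days: +31 → Sep 1, 1945 (47 left).
Sep has 30 days: +30 → Oct 1, 1945 (17 left).
+17 → Oct 18, 1945.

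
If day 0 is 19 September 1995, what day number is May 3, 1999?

Sep 19, 1995 → Sep 19, 1996: 366 days (Feb 29, 1996 is in that span).
Sep 19, 1996 → Sep 19, 1997: 365 days.
Sep 19, 1997 → Sep 19, 1998: 365 days.
Sep 19, 1998 → Oct 19, 1998: 30 days (September has 30).
Oct 19, 1998 → Nov 19, 1998: 31 days (October has 31).
Nov 19, 1998 → Dec 19, 1998: 30 days (November has 30).
Dec 19, 1998 → Jan 19, 1999: 31 days (December has 31).
Jan 19, 1999 → Feb 19, 1999: 31 days (January has 31).
Feb 19, 1999 → Mar 19, 1999: 28 days (February has 28).
Mar 19, 1999 → Apr 19, 1999: 31 days (March has 31).
Apr 19, 1999 → May 3, 1999: 14 days.
Total: 1322 days.

1322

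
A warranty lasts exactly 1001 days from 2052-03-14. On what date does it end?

+365 (one year) → Mar 14, 2053 (636 left).
+365 (one year) → Mar 14, 2054 (271 left).
Mar has 31 days: +18 → Apr 1, 2054 (253 left).
Apr has 30 days: +30 → May 1, 2054 (223 left).
May has 31 days: +31 → Jun 1, 2054 (192 left).
Jun has 30 days: +30 → Jul 1, 2054 (162 left).
Jul has 31 days: +31 → Aug 1, 2054 (131 left).
Aug has 31 days: +31 → Sep 1, 2054 (100 left).
Sep has 30 days: +30 → Oct 1, 2054 (70 left).
Oct has 31 days: +31 → Nov 1, 2054 (39 left).
Nov has 30 days: +30 → Dec 1, 2054 (9 left).
+9 → Dec 10, 2054.

December 10, 2054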